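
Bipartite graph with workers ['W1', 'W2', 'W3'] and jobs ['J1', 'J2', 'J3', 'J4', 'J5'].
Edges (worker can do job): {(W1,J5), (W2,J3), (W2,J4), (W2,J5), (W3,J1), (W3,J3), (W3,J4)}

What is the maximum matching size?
Maximum matching size = 3

Maximum matching: {(W1,J5), (W2,J4), (W3,J3)}
Size: 3

This assigns 3 workers to 3 distinct jobs.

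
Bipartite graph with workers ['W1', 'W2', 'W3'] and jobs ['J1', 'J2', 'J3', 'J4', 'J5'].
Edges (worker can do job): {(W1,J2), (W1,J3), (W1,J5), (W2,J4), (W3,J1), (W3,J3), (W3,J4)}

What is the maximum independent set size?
Maximum independent set = 5

By König's theorem:
- Min vertex cover = Max matching = 3
- Max independent set = Total vertices - Min vertex cover
- Max independent set = 8 - 3 = 5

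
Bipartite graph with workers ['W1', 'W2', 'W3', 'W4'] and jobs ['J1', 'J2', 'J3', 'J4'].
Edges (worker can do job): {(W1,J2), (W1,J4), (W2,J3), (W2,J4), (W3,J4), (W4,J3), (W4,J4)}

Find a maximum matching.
Matching: {(W1,J2), (W3,J4), (W4,J3)}

Maximum matching (size 3):
  W1 → J2
  W3 → J4
  W4 → J3

Each worker is assigned to at most one job, and each job to at most one worker.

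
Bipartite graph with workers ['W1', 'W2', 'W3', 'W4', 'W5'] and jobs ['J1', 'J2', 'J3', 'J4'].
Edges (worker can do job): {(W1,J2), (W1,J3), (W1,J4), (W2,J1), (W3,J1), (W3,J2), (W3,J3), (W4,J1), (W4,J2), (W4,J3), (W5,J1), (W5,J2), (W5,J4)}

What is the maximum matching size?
Maximum matching size = 4

Maximum matching: {(W1,J4), (W3,J2), (W4,J3), (W5,J1)}
Size: 4

This assigns 4 workers to 4 distinct jobs.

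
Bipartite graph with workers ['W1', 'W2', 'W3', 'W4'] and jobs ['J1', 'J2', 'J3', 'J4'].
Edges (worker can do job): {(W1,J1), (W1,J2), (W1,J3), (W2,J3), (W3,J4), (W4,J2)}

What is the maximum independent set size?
Maximum independent set = 4

By König's theorem:
- Min vertex cover = Max matching = 4
- Max independent set = Total vertices - Min vertex cover
- Max independent set = 8 - 4 = 4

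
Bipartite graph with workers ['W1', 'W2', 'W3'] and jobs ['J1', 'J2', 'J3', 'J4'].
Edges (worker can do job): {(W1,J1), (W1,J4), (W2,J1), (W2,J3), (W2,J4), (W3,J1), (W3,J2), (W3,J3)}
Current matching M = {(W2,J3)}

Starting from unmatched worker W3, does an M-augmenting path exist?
Yes: W3 → J2

An M-augmenting path alternates non-matching / matching edges, starting and ending at unmatched vertices.
Path: W3 → J2
(J2 is unmatched in M, so the path is augmenting.)
Flipping edges along this path would increase |M| from 1 to 2.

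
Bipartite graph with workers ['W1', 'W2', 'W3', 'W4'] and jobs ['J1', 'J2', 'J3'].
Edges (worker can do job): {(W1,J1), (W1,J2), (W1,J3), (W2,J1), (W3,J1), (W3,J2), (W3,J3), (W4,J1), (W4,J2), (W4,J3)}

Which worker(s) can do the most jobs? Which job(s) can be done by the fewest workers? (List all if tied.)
Most versatile: W1, W3, W4 (3 jobs); Least covered: J2, J3 (3 workers)

Worker degrees (jobs they can do): W1:3, W2:1, W3:3, W4:3
Job degrees (workers who can do it): J1:4, J2:3, J3:3

Maximum worker degree is 3, achieved by: W1, W3, W4
Minimum job degree is 3, achieved by: J2, J3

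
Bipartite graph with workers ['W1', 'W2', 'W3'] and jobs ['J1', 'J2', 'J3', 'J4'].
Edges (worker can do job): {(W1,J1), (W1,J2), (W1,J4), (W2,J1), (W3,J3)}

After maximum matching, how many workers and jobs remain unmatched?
Unmatched: 0 workers, 1 jobs

Maximum matching size: 3
Workers: 3 total, 3 matched, 0 unmatched
Jobs: 4 total, 3 matched, 1 unmatched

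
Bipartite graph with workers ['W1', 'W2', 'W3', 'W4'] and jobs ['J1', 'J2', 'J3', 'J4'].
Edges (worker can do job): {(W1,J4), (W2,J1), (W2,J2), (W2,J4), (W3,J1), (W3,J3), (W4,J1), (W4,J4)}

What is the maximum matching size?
Maximum matching size = 4

Maximum matching: {(W1,J4), (W2,J2), (W3,J3), (W4,J1)}
Size: 4

This assigns 4 workers to 4 distinct jobs.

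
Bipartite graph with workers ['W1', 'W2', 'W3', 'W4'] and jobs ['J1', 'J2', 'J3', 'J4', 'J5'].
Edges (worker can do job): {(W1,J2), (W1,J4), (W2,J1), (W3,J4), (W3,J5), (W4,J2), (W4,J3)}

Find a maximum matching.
Matching: {(W1,J4), (W2,J1), (W3,J5), (W4,J2)}

Maximum matching (size 4):
  W1 → J4
  W2 → J1
  W3 → J5
  W4 → J2

Each worker is assigned to at most one job, and each job to at most one worker.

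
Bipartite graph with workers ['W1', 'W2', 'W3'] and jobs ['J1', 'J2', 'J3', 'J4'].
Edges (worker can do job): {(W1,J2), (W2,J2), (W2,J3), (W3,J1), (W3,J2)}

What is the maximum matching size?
Maximum matching size = 3

Maximum matching: {(W1,J2), (W2,J3), (W3,J1)}
Size: 3

This assigns 3 workers to 3 distinct jobs.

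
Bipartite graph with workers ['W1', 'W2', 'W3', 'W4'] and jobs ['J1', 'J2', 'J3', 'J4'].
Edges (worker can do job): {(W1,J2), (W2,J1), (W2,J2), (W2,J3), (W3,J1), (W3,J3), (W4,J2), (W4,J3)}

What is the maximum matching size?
Maximum matching size = 3

Maximum matching: {(W1,J2), (W3,J1), (W4,J3)}
Size: 3

This assigns 3 workers to 3 distinct jobs.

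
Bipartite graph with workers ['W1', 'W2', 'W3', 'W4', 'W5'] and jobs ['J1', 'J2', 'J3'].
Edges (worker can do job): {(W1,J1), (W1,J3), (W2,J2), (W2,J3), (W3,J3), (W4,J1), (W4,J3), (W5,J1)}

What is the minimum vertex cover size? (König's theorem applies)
Minimum vertex cover size = 3

By König's theorem: in bipartite graphs,
min vertex cover = max matching = 3

Maximum matching has size 3, so minimum vertex cover also has size 3.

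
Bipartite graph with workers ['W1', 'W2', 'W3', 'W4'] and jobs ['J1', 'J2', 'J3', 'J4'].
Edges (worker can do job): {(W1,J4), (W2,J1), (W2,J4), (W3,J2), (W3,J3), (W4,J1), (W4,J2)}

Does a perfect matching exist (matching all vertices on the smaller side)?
Yes, perfect matching exists (size 4)

Perfect matching: {(W1,J4), (W2,J1), (W3,J3), (W4,J2)}
All 4 vertices on the smaller side are matched.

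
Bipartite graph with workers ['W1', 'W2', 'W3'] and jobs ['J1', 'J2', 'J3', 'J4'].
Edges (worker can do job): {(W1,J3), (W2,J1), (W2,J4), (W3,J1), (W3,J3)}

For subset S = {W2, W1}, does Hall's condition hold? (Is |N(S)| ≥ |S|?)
Yes: |N(S)| = 3, |S| = 2

Subset S = {W2, W1}
Neighbors N(S) = {J1, J3, J4}

|N(S)| = 3, |S| = 2
Hall's condition: |N(S)| ≥ |S| is satisfied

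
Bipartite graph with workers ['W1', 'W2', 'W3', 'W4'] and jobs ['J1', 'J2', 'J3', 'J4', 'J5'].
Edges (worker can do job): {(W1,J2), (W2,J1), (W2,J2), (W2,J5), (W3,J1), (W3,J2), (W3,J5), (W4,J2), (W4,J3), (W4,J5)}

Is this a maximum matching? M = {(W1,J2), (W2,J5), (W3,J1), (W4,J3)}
Yes, size 4 is maximum

Proposed matching has size 4.
Maximum matching size for this graph: 4.

This is a maximum matching.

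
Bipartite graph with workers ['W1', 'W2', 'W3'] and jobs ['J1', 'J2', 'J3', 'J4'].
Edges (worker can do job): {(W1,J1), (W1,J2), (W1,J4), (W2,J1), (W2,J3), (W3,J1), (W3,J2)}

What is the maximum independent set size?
Maximum independent set = 4

By König's theorem:
- Min vertex cover = Max matching = 3
- Max independent set = Total vertices - Min vertex cover
- Max independent set = 7 - 3 = 4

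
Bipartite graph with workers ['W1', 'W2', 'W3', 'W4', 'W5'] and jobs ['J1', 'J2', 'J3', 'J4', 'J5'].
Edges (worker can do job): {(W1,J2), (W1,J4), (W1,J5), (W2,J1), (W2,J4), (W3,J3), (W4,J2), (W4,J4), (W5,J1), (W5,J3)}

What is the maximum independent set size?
Maximum independent set = 5

By König's theorem:
- Min vertex cover = Max matching = 5
- Max independent set = Total vertices - Min vertex cover
- Max independent set = 10 - 5 = 5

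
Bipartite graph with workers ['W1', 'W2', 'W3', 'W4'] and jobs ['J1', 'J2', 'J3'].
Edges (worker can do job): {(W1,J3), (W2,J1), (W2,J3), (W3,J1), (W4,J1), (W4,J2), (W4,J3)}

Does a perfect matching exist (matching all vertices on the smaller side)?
Yes, perfect matching exists (size 3)

Perfect matching: {(W1,J3), (W3,J1), (W4,J2)}
All 3 vertices on the smaller side are matched.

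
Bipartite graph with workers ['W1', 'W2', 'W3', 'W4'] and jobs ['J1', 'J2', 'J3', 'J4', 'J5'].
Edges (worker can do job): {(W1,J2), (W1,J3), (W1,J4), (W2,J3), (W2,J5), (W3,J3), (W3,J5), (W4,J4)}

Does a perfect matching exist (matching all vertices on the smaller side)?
Yes, perfect matching exists (size 4)

Perfect matching: {(W1,J2), (W2,J3), (W3,J5), (W4,J4)}
All 4 vertices on the smaller side are matched.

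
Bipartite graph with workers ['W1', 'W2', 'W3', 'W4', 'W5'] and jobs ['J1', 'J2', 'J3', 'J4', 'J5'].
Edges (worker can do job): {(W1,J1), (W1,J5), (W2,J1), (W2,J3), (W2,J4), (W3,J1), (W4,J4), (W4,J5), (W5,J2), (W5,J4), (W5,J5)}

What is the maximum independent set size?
Maximum independent set = 5

By König's theorem:
- Min vertex cover = Max matching = 5
- Max independent set = Total vertices - Min vertex cover
- Max independent set = 10 - 5 = 5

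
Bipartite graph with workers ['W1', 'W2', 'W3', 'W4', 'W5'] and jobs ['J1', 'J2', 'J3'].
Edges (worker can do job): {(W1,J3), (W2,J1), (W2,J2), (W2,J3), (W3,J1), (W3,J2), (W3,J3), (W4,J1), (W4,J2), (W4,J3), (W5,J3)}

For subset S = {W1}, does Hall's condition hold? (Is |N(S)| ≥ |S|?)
Yes: |N(S)| = 1, |S| = 1

Subset S = {W1}
Neighbors N(S) = {J3}

|N(S)| = 1, |S| = 1
Hall's condition: |N(S)| ≥ |S| is satisfied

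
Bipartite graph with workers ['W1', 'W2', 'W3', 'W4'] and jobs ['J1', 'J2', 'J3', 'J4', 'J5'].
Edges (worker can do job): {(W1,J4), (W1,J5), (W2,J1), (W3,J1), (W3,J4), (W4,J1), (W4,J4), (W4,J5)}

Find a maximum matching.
Matching: {(W1,J5), (W3,J4), (W4,J1)}

Maximum matching (size 3):
  W1 → J5
  W3 → J4
  W4 → J1

Each worker is assigned to at most one job, and each job to at most one worker.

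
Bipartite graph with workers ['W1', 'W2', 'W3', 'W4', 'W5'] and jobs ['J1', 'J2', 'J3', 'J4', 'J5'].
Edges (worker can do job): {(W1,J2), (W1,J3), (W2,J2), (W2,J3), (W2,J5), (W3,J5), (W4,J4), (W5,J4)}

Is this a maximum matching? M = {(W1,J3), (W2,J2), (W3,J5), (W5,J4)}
Yes, size 4 is maximum

Proposed matching has size 4.
Maximum matching size for this graph: 4.

This is a maximum matching.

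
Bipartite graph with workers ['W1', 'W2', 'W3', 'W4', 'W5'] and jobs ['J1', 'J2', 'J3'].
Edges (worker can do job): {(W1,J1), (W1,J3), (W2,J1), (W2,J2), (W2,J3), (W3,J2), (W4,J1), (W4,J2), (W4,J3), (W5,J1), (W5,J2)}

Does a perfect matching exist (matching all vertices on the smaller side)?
Yes, perfect matching exists (size 3)

Perfect matching: {(W3,J2), (W4,J3), (W5,J1)}
All 3 vertices on the smaller side are matched.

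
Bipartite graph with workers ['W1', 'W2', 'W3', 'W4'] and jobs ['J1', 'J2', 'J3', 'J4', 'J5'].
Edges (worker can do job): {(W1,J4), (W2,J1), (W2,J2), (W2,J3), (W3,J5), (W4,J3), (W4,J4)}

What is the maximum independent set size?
Maximum independent set = 5

By König's theorem:
- Min vertex cover = Max matching = 4
- Max independent set = Total vertices - Min vertex cover
- Max independent set = 9 - 4 = 5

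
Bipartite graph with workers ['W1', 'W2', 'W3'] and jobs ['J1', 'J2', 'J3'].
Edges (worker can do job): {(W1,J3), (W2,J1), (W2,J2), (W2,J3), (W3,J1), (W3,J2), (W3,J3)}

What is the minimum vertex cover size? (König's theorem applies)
Minimum vertex cover size = 3

By König's theorem: in bipartite graphs,
min vertex cover = max matching = 3

Maximum matching has size 3, so minimum vertex cover also has size 3.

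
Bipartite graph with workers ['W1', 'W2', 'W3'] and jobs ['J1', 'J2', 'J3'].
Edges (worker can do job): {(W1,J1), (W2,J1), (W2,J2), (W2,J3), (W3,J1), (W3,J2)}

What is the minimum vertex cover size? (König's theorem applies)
Minimum vertex cover size = 3

By König's theorem: in bipartite graphs,
min vertex cover = max matching = 3

Maximum matching has size 3, so minimum vertex cover also has size 3.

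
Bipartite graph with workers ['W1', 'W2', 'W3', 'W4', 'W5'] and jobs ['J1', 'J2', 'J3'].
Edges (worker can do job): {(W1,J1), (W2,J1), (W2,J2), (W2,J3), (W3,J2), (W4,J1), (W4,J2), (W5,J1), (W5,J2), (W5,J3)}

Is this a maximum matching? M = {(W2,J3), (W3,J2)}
No, size 2 is not maximum

Proposed matching has size 2.
Maximum matching size for this graph: 3.

This is NOT maximum - can be improved to size 3.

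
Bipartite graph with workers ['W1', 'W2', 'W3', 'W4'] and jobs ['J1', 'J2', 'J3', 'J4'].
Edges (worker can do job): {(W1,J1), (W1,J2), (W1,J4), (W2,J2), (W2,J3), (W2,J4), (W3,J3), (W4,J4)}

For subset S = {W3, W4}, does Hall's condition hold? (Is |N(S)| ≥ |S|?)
Yes: |N(S)| = 2, |S| = 2

Subset S = {W3, W4}
Neighbors N(S) = {J3, J4}

|N(S)| = 2, |S| = 2
Hall's condition: |N(S)| ≥ |S| is satisfied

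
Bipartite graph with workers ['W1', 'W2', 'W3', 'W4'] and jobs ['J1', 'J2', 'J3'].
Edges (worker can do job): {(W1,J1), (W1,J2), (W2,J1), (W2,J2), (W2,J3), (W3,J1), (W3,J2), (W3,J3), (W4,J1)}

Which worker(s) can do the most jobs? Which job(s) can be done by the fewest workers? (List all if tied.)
Most versatile: W2, W3 (3 jobs); Least covered: J3 (2 workers)

Worker degrees (jobs they can do): W1:2, W2:3, W3:3, W4:1
Job degrees (workers who can do it): J1:4, J2:3, J3:2

Maximum worker degree is 3, achieved by: W2, W3
Minimum job degree is 2, achieved by: J3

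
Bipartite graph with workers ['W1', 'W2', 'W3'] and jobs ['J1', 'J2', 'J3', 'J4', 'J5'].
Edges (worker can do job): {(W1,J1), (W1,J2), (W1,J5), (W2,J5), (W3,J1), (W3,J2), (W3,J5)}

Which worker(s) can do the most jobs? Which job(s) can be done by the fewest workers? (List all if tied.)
Most versatile: W1, W3 (3 jobs); Least covered: J3, J4 (0 workers)

Worker degrees (jobs they can do): W1:3, W2:1, W3:3
Job degrees (workers who can do it): J1:2, J2:2, J3:0, J4:0, J5:3

Maximum worker degree is 3, achieved by: W1, W3
Minimum job degree is 0, achieved by: J3, J4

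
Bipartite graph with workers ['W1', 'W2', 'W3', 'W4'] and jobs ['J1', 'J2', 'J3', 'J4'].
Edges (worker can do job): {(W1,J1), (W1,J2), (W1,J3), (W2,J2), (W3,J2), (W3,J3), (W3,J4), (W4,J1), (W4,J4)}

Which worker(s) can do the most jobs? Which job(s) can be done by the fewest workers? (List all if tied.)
Most versatile: W1, W3 (3 jobs); Least covered: J1, J3, J4 (2 workers)

Worker degrees (jobs they can do): W1:3, W2:1, W3:3, W4:2
Job degrees (workers who can do it): J1:2, J2:3, J3:2, J4:2

Maximum worker degree is 3, achieved by: W1, W3
Minimum job degree is 2, achieved by: J1, J3, J4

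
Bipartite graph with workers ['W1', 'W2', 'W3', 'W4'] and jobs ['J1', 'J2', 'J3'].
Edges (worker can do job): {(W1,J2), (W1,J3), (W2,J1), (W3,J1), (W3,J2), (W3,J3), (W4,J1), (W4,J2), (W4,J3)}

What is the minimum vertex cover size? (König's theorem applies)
Minimum vertex cover size = 3

By König's theorem: in bipartite graphs,
min vertex cover = max matching = 3

Maximum matching has size 3, so minimum vertex cover also has size 3.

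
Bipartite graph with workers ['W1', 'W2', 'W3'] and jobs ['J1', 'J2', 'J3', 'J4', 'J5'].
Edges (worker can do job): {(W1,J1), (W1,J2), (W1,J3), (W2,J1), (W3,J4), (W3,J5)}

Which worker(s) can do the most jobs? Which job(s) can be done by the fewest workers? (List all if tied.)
Most versatile: W1 (3 jobs); Least covered: J2, J3, J4, J5 (1 workers)

Worker degrees (jobs they can do): W1:3, W2:1, W3:2
Job degrees (workers who can do it): J1:2, J2:1, J3:1, J4:1, J5:1

Maximum worker degree is 3, achieved by: W1
Minimum job degree is 1, achieved by: J2, J3, J4, J5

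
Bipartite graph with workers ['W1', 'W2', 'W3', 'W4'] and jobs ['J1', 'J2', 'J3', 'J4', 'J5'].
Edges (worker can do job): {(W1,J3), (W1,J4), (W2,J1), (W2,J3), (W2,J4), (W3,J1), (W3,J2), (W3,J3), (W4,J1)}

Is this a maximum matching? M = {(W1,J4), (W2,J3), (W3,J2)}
No, size 3 is not maximum

Proposed matching has size 3.
Maximum matching size for this graph: 4.

This is NOT maximum - can be improved to size 4.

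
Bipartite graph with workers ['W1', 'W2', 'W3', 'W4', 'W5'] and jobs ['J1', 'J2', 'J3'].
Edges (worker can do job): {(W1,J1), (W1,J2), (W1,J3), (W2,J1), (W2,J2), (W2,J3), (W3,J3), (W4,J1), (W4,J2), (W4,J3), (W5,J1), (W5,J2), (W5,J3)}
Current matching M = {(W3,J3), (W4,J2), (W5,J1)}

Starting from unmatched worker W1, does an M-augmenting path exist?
No augmenting path from W1

Alternating search from W1 reaches jobs: {J1, J2, J3}.
Every reachable job is already matched in M, and following those matched edges back to workers exposes no further unvisited jobs.
No M-augmenting path from W1 exists.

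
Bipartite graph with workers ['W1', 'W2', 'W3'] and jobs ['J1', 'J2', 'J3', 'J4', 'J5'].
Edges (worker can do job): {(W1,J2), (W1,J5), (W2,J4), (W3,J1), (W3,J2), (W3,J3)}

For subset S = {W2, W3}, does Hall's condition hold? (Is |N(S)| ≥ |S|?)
Yes: |N(S)| = 4, |S| = 2

Subset S = {W2, W3}
Neighbors N(S) = {J1, J2, J3, J4}

|N(S)| = 4, |S| = 2
Hall's condition: |N(S)| ≥ |S| is satisfied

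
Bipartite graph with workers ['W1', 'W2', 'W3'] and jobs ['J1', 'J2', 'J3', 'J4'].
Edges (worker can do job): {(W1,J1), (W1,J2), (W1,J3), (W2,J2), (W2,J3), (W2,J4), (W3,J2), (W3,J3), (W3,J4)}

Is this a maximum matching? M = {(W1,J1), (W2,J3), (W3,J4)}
Yes, size 3 is maximum

Proposed matching has size 3.
Maximum matching size for this graph: 3.

This is a maximum matching.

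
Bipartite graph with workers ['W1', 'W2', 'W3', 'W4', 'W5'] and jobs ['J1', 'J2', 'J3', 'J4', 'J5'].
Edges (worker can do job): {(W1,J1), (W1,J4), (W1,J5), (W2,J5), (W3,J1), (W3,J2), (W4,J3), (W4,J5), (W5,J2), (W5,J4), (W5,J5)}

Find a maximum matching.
Matching: {(W1,J1), (W2,J5), (W3,J2), (W4,J3), (W5,J4)}

Maximum matching (size 5):
  W1 → J1
  W2 → J5
  W3 → J2
  W4 → J3
  W5 → J4

Each worker is assigned to at most one job, and each job to at most one worker.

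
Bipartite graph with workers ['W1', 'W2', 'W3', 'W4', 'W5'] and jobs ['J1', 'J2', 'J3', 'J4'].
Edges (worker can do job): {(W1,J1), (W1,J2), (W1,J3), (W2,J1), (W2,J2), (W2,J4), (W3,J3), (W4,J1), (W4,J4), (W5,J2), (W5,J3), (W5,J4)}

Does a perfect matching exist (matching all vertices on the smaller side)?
Yes, perfect matching exists (size 4)

Perfect matching: {(W2,J4), (W3,J3), (W4,J1), (W5,J2)}
All 4 vertices on the smaller side are matched.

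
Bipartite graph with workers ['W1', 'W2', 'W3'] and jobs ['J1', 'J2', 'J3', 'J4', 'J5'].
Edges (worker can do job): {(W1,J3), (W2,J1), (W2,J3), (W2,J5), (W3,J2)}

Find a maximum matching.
Matching: {(W1,J3), (W2,J5), (W3,J2)}

Maximum matching (size 3):
  W1 → J3
  W2 → J5
  W3 → J2

Each worker is assigned to at most one job, and each job to at most one worker.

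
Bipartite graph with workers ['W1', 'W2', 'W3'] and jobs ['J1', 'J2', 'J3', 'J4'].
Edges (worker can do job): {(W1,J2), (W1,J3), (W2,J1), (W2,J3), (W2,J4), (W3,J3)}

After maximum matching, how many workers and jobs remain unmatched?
Unmatched: 0 workers, 1 jobs

Maximum matching size: 3
Workers: 3 total, 3 matched, 0 unmatched
Jobs: 4 total, 3 matched, 1 unmatched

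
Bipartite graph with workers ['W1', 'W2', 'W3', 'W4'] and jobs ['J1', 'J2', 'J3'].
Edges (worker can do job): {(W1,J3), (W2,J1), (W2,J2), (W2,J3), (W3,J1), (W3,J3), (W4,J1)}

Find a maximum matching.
Matching: {(W2,J2), (W3,J3), (W4,J1)}

Maximum matching (size 3):
  W2 → J2
  W3 → J3
  W4 → J1

Each worker is assigned to at most one job, and each job to at most one worker.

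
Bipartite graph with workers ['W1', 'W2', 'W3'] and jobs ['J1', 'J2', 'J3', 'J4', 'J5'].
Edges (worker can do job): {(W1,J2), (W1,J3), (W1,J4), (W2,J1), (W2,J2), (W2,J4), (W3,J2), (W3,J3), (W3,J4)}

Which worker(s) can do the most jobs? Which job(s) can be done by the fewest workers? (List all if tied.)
Most versatile: W1, W2, W3 (3 jobs); Least covered: J5 (0 workers)

Worker degrees (jobs they can do): W1:3, W2:3, W3:3
Job degrees (workers who can do it): J1:1, J2:3, J3:2, J4:3, J5:0

Maximum worker degree is 3, achieved by: W1, W2, W3
Minimum job degree is 0, achieved by: J5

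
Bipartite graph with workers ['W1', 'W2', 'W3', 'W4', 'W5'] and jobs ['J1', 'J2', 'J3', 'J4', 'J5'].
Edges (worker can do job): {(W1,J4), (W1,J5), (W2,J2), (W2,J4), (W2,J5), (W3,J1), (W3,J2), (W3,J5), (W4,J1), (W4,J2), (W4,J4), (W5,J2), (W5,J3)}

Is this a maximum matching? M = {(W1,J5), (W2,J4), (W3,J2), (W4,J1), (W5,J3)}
Yes, size 5 is maximum

Proposed matching has size 5.
Maximum matching size for this graph: 5.

This is a maximum matching.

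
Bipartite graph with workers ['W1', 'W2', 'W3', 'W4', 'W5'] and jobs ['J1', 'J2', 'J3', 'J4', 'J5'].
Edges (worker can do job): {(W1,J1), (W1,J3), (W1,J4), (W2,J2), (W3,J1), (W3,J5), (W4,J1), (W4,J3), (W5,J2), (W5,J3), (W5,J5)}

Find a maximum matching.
Matching: {(W1,J4), (W2,J2), (W3,J5), (W4,J1), (W5,J3)}

Maximum matching (size 5):
  W1 → J4
  W2 → J2
  W3 → J5
  W4 → J1
  W5 → J3

Each worker is assigned to at most one job, and each job to at most one worker.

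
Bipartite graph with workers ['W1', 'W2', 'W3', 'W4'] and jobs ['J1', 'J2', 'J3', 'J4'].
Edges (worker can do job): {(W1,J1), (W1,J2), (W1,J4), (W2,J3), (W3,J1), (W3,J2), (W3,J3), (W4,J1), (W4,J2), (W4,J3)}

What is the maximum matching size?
Maximum matching size = 4

Maximum matching: {(W1,J4), (W2,J3), (W3,J2), (W4,J1)}
Size: 4

This assigns 4 workers to 4 distinct jobs.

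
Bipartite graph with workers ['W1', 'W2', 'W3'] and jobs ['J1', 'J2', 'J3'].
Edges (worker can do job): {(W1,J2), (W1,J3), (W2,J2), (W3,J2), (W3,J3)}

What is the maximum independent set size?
Maximum independent set = 4

By König's theorem:
- Min vertex cover = Max matching = 2
- Max independent set = Total vertices - Min vertex cover
- Max independent set = 6 - 2 = 4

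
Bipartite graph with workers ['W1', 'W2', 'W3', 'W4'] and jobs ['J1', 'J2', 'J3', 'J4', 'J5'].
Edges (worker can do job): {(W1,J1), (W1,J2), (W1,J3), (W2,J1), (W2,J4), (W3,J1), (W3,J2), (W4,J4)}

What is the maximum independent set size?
Maximum independent set = 5

By König's theorem:
- Min vertex cover = Max matching = 4
- Max independent set = Total vertices - Min vertex cover
- Max independent set = 9 - 4 = 5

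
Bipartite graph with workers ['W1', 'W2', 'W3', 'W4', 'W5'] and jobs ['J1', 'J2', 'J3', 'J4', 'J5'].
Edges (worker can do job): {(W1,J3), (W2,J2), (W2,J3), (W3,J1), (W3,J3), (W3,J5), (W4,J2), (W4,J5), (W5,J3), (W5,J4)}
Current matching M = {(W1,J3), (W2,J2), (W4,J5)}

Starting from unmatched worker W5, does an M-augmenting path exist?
Yes: W5 → J4

An M-augmenting path alternates non-matching / matching edges, starting and ending at unmatched vertices.
Path: W5 → J4
(J4 is unmatched in M, so the path is augmenting.)
Flipping edges along this path would increase |M| from 3 to 4.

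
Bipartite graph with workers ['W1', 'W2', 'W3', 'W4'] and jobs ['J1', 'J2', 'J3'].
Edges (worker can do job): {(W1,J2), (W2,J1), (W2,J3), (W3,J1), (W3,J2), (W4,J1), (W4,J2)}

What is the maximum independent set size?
Maximum independent set = 4

By König's theorem:
- Min vertex cover = Max matching = 3
- Max independent set = Total vertices - Min vertex cover
- Max independent set = 7 - 3 = 4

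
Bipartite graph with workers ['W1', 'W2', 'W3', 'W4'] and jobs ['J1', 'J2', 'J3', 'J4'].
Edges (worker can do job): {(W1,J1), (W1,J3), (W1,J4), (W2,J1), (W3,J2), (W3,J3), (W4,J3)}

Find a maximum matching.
Matching: {(W1,J4), (W2,J1), (W3,J2), (W4,J3)}

Maximum matching (size 4):
  W1 → J4
  W2 → J1
  W3 → J2
  W4 → J3

Each worker is assigned to at most one job, and each job to at most one worker.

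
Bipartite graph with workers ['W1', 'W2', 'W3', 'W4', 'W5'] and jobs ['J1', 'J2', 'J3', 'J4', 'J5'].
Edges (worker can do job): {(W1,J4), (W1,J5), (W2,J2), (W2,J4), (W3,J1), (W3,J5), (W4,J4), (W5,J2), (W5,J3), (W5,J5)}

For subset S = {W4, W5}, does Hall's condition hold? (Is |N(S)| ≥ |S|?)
Yes: |N(S)| = 4, |S| = 2

Subset S = {W4, W5}
Neighbors N(S) = {J2, J3, J4, J5}

|N(S)| = 4, |S| = 2
Hall's condition: |N(S)| ≥ |S| is satisfied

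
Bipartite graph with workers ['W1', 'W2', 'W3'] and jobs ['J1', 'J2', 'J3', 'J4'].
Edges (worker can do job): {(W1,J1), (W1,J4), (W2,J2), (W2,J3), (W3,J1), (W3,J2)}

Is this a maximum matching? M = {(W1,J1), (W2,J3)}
No, size 2 is not maximum

Proposed matching has size 2.
Maximum matching size for this graph: 3.

This is NOT maximum - can be improved to size 3.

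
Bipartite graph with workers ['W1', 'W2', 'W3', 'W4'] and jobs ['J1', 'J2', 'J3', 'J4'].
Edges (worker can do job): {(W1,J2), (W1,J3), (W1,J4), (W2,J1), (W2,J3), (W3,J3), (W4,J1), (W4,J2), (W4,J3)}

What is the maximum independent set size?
Maximum independent set = 4

By König's theorem:
- Min vertex cover = Max matching = 4
- Max independent set = Total vertices - Min vertex cover
- Max independent set = 8 - 4 = 4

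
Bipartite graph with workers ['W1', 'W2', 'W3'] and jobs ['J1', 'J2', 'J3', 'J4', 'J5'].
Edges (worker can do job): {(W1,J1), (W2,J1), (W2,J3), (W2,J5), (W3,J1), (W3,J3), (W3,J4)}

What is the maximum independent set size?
Maximum independent set = 5

By König's theorem:
- Min vertex cover = Max matching = 3
- Max independent set = Total vertices - Min vertex cover
- Max independent set = 8 - 3 = 5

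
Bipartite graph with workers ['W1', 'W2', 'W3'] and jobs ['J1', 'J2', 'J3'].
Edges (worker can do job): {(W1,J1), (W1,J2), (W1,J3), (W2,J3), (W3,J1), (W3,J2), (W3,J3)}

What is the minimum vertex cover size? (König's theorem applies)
Minimum vertex cover size = 3

By König's theorem: in bipartite graphs,
min vertex cover = max matching = 3

Maximum matching has size 3, so minimum vertex cover also has size 3.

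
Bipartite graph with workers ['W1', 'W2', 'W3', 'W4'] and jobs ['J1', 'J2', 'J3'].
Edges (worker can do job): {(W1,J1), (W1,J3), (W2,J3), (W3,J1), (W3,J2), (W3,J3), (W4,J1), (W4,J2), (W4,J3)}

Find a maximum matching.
Matching: {(W1,J3), (W3,J2), (W4,J1)}

Maximum matching (size 3):
  W1 → J3
  W3 → J2
  W4 → J1

Each worker is assigned to at most one job, and each job to at most one worker.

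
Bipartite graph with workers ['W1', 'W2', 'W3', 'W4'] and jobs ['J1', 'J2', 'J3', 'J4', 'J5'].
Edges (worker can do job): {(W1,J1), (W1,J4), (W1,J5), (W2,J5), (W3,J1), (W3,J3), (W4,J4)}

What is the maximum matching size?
Maximum matching size = 4

Maximum matching: {(W1,J1), (W2,J5), (W3,J3), (W4,J4)}
Size: 4

This assigns 4 workers to 4 distinct jobs.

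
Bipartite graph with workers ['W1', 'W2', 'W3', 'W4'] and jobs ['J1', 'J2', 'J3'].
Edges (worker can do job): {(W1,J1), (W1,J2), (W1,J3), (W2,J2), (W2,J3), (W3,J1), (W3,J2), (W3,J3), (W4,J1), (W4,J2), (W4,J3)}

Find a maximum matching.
Matching: {(W1,J1), (W3,J2), (W4,J3)}

Maximum matching (size 3):
  W1 → J1
  W3 → J2
  W4 → J3

Each worker is assigned to at most one job, and each job to at most one worker.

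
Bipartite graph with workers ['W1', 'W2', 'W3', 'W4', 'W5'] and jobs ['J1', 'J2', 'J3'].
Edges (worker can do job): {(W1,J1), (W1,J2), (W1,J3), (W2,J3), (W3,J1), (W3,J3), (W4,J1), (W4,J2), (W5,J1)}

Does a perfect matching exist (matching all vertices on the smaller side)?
Yes, perfect matching exists (size 3)

Perfect matching: {(W1,J3), (W3,J1), (W4,J2)}
All 3 vertices on the smaller side are matched.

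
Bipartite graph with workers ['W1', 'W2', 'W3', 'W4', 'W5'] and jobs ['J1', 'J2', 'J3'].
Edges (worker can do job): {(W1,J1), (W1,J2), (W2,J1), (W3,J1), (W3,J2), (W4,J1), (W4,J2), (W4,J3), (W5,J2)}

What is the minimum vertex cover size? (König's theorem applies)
Minimum vertex cover size = 3

By König's theorem: in bipartite graphs,
min vertex cover = max matching = 3

Maximum matching has size 3, so minimum vertex cover also has size 3.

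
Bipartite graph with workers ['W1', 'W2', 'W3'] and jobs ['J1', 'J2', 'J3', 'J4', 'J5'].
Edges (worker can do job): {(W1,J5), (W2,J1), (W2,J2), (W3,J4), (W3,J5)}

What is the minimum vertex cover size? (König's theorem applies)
Minimum vertex cover size = 3

By König's theorem: in bipartite graphs,
min vertex cover = max matching = 3

Maximum matching has size 3, so minimum vertex cover also has size 3.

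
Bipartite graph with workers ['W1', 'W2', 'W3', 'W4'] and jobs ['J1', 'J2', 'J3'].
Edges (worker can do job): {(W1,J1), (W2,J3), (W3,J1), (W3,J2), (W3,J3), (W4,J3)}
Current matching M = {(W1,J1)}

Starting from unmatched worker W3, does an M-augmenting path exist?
Yes: W3 → J2

An M-augmenting path alternates non-matching / matching edges, starting and ending at unmatched vertices.
Path: W3 → J2
(J2 is unmatched in M, so the path is augmenting.)
Flipping edges along this path would increase |M| from 1 to 2.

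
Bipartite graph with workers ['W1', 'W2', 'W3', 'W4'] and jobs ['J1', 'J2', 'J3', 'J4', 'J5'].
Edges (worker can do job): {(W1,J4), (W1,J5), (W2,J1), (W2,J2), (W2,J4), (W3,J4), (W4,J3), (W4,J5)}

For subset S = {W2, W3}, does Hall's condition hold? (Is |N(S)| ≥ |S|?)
Yes: |N(S)| = 3, |S| = 2

Subset S = {W2, W3}
Neighbors N(S) = {J1, J2, J4}

|N(S)| = 3, |S| = 2
Hall's condition: |N(S)| ≥ |S| is satisfied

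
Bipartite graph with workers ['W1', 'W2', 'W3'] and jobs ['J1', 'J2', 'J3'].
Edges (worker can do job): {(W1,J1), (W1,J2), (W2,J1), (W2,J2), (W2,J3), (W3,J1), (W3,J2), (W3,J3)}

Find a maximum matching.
Matching: {(W1,J2), (W2,J3), (W3,J1)}

Maximum matching (size 3):
  W1 → J2
  W2 → J3
  W3 → J1

Each worker is assigned to at most one job, and each job to at most one worker.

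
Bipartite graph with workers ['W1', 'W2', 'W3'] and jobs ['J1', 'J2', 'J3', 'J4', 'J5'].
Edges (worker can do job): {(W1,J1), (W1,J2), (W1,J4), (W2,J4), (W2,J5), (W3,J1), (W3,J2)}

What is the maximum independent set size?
Maximum independent set = 5

By König's theorem:
- Min vertex cover = Max matching = 3
- Max independent set = Total vertices - Min vertex cover
- Max independent set = 8 - 3 = 5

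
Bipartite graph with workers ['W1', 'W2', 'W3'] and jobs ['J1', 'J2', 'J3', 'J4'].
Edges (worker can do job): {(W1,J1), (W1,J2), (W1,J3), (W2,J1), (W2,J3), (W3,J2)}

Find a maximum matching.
Matching: {(W1,J3), (W2,J1), (W3,J2)}

Maximum matching (size 3):
  W1 → J3
  W2 → J1
  W3 → J2

Each worker is assigned to at most one job, and each job to at most one worker.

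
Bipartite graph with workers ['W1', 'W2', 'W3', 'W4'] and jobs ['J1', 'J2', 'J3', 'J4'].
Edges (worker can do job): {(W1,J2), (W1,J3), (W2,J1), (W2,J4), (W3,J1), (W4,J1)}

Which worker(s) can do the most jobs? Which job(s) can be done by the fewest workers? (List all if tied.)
Most versatile: W1, W2 (2 jobs); Least covered: J2, J3, J4 (1 workers)

Worker degrees (jobs they can do): W1:2, W2:2, W3:1, W4:1
Job degrees (workers who can do it): J1:3, J2:1, J3:1, J4:1

Maximum worker degree is 2, achieved by: W1, W2
Minimum job degree is 1, achieved by: J2, J3, J4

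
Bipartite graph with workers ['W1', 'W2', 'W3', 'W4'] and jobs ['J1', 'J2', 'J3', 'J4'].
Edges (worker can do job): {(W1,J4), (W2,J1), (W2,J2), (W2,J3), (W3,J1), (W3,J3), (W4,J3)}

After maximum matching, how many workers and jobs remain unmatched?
Unmatched: 0 workers, 0 jobs

Maximum matching size: 4
Workers: 4 total, 4 matched, 0 unmatched
Jobs: 4 total, 4 matched, 0 unmatched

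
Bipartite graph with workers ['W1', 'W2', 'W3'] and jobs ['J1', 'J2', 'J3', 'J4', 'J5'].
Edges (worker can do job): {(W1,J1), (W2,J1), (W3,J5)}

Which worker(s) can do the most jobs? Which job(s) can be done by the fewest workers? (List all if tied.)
Most versatile: W1, W2, W3 (1 jobs); Least covered: J2, J3, J4 (0 workers)

Worker degrees (jobs they can do): W1:1, W2:1, W3:1
Job degrees (workers who can do it): J1:2, J2:0, J3:0, J4:0, J5:1

Maximum worker degree is 1, achieved by: W1, W2, W3
Minimum job degree is 0, achieved by: J2, J3, J4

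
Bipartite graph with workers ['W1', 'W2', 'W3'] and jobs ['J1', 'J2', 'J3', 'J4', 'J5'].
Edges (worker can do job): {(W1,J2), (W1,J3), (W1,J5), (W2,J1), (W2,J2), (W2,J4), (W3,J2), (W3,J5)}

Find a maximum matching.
Matching: {(W1,J2), (W2,J4), (W3,J5)}

Maximum matching (size 3):
  W1 → J2
  W2 → J4
  W3 → J5

Each worker is assigned to at most one job, and each job to at most one worker.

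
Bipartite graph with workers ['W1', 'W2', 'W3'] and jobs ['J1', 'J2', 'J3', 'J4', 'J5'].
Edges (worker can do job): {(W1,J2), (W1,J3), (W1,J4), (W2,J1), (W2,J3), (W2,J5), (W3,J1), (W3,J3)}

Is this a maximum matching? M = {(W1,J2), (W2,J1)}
No, size 2 is not maximum

Proposed matching has size 2.
Maximum matching size for this graph: 3.

This is NOT maximum - can be improved to size 3.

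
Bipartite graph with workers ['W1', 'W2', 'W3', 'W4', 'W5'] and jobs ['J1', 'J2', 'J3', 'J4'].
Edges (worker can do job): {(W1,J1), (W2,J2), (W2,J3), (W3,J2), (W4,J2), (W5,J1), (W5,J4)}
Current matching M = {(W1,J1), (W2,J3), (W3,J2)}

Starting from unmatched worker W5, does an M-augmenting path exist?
Yes: W5 → J4

An M-augmenting path alternates non-matching / matching edges, starting and ending at unmatched vertices.
Path: W5 → J4
(J4 is unmatched in M, so the path is augmenting.)
Flipping edges along this path would increase |M| from 3 to 4.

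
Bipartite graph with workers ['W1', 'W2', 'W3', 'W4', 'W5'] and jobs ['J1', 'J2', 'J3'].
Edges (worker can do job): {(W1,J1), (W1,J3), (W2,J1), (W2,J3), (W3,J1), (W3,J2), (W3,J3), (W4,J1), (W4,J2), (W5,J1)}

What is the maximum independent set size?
Maximum independent set = 5

By König's theorem:
- Min vertex cover = Max matching = 3
- Max independent set = Total vertices - Min vertex cover
- Max independent set = 8 - 3 = 5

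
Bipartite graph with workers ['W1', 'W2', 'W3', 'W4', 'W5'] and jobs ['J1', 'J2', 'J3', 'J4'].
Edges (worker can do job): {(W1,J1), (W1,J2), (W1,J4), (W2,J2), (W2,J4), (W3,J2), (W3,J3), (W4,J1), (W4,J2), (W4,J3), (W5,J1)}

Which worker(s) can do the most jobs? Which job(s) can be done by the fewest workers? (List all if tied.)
Most versatile: W1, W4 (3 jobs); Least covered: J3, J4 (2 workers)

Worker degrees (jobs they can do): W1:3, W2:2, W3:2, W4:3, W5:1
Job degrees (workers who can do it): J1:3, J2:4, J3:2, J4:2

Maximum worker degree is 3, achieved by: W1, W4
Minimum job degree is 2, achieved by: J3, J4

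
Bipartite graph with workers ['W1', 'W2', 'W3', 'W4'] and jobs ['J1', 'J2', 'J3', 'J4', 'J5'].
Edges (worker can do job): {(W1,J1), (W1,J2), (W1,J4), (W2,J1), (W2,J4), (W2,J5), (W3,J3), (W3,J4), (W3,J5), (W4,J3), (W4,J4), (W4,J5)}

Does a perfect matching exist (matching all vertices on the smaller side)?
Yes, perfect matching exists (size 4)

Perfect matching: {(W1,J1), (W2,J5), (W3,J3), (W4,J4)}
All 4 vertices on the smaller side are matched.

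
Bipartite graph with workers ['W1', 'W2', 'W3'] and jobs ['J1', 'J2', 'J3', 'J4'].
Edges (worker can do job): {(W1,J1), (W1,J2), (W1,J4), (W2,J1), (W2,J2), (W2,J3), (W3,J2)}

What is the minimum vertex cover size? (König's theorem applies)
Minimum vertex cover size = 3

By König's theorem: in bipartite graphs,
min vertex cover = max matching = 3

Maximum matching has size 3, so minimum vertex cover also has size 3.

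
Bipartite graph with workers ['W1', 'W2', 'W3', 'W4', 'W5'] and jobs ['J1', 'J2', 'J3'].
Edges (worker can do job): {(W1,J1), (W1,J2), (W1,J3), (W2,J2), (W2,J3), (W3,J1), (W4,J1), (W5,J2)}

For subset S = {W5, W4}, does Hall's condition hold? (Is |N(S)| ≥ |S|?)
Yes: |N(S)| = 2, |S| = 2

Subset S = {W5, W4}
Neighbors N(S) = {J1, J2}

|N(S)| = 2, |S| = 2
Hall's condition: |N(S)| ≥ |S| is satisfied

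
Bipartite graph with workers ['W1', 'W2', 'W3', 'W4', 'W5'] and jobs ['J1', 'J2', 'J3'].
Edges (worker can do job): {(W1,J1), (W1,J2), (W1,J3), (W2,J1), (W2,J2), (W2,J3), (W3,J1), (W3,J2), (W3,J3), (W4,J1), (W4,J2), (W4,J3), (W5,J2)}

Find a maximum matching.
Matching: {(W3,J1), (W4,J3), (W5,J2)}

Maximum matching (size 3):
  W3 → J1
  W4 → J3
  W5 → J2

Each worker is assigned to at most one job, and each job to at most one worker.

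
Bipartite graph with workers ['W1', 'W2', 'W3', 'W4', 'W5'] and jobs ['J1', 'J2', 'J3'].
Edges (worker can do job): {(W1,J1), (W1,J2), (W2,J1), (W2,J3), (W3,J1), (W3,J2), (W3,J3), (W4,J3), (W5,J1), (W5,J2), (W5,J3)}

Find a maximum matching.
Matching: {(W1,J1), (W3,J3), (W5,J2)}

Maximum matching (size 3):
  W1 → J1
  W3 → J3
  W5 → J2

Each worker is assigned to at most one job, and each job to at most one worker.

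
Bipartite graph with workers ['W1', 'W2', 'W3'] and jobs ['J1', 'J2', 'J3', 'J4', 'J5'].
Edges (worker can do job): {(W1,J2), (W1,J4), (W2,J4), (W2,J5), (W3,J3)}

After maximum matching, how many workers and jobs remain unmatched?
Unmatched: 0 workers, 2 jobs

Maximum matching size: 3
Workers: 3 total, 3 matched, 0 unmatched
Jobs: 5 total, 3 matched, 2 unmatched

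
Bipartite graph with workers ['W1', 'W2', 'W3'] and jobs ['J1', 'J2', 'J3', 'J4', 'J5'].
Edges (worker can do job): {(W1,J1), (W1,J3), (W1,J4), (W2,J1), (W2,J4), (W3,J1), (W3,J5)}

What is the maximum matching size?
Maximum matching size = 3

Maximum matching: {(W1,J3), (W2,J4), (W3,J5)}
Size: 3

This assigns 3 workers to 3 distinct jobs.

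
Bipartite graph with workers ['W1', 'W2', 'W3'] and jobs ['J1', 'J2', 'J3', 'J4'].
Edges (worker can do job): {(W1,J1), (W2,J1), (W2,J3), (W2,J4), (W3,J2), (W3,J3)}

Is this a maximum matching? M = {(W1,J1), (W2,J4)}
No, size 2 is not maximum

Proposed matching has size 2.
Maximum matching size for this graph: 3.

This is NOT maximum - can be improved to size 3.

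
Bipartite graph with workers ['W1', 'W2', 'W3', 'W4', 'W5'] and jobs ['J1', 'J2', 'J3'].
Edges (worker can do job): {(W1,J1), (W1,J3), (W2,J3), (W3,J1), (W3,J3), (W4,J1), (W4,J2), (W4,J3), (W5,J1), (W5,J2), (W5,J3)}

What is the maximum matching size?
Maximum matching size = 3

Maximum matching: {(W3,J1), (W4,J3), (W5,J2)}
Size: 3

This assigns 3 workers to 3 distinct jobs.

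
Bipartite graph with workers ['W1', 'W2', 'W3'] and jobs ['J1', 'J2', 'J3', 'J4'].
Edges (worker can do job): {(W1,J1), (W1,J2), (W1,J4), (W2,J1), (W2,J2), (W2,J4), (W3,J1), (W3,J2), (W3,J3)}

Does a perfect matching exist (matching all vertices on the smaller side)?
Yes, perfect matching exists (size 3)

Perfect matching: {(W1,J4), (W2,J1), (W3,J2)}
All 3 vertices on the smaller side are matched.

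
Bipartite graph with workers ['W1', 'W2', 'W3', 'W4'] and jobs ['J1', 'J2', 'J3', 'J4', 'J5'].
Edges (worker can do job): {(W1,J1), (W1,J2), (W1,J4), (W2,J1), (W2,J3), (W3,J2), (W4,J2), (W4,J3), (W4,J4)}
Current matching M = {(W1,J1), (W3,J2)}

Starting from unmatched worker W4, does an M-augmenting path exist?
Yes: W4 → J3

An M-augmenting path alternates non-matching / matching edges, starting and ending at unmatched vertices.
Path: W4 → J3
(J3 is unmatched in M, so the path is augmenting.)
Flipping edges along this path would increase |M| from 2 to 3.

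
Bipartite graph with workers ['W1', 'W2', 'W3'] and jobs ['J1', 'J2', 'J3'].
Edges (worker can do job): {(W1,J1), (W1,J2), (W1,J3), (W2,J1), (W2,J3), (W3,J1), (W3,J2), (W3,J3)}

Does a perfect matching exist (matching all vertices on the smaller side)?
Yes, perfect matching exists (size 3)

Perfect matching: {(W1,J1), (W2,J3), (W3,J2)}
All 3 vertices on the smaller side are matched.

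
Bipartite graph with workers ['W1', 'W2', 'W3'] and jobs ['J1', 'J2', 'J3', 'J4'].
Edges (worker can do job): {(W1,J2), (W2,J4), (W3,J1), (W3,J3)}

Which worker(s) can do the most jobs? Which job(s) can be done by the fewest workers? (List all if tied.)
Most versatile: W3 (2 jobs); Least covered: J1, J2, J3, J4 (1 workers)

Worker degrees (jobs they can do): W1:1, W2:1, W3:2
Job degrees (workers who can do it): J1:1, J2:1, J3:1, J4:1

Maximum worker degree is 2, achieved by: W3
Minimum job degree is 1, achieved by: J1, J2, J3, J4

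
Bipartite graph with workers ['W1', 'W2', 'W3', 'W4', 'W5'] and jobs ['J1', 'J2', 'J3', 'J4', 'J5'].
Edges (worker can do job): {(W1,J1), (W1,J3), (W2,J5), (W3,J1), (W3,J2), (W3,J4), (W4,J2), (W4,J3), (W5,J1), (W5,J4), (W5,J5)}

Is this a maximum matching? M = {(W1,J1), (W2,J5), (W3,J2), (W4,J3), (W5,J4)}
Yes, size 5 is maximum

Proposed matching has size 5.
Maximum matching size for this graph: 5.

This is a maximum matching.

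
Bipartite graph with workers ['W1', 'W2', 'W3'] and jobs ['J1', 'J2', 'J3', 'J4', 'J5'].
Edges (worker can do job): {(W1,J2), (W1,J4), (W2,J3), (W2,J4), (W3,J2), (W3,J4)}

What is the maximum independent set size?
Maximum independent set = 5

By König's theorem:
- Min vertex cover = Max matching = 3
- Max independent set = Total vertices - Min vertex cover
- Max independent set = 8 - 3 = 5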